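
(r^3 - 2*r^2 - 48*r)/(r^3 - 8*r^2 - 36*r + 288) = r/(r - 6)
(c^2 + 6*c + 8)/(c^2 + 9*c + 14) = (c + 4)/(c + 7)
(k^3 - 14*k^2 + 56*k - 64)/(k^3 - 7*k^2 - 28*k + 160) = (k - 2)/(k + 5)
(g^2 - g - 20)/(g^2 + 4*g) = (g - 5)/g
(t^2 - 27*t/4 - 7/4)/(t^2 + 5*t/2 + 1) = (4*t^2 - 27*t - 7)/(2*(2*t^2 + 5*t + 2))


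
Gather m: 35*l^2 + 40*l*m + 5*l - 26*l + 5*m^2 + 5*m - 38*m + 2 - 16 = 35*l^2 - 21*l + 5*m^2 + m*(40*l - 33) - 14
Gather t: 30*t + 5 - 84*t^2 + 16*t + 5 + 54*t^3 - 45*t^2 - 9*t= 54*t^3 - 129*t^2 + 37*t + 10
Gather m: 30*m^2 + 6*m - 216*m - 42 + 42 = 30*m^2 - 210*m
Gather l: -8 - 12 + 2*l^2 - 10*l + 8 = 2*l^2 - 10*l - 12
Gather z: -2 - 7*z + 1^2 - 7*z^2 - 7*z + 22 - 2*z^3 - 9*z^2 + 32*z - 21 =-2*z^3 - 16*z^2 + 18*z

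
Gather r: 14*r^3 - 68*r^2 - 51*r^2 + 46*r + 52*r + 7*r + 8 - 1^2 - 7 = 14*r^3 - 119*r^2 + 105*r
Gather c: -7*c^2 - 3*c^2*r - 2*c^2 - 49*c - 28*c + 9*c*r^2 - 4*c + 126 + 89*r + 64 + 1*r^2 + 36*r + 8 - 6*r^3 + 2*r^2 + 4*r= c^2*(-3*r - 9) + c*(9*r^2 - 81) - 6*r^3 + 3*r^2 + 129*r + 198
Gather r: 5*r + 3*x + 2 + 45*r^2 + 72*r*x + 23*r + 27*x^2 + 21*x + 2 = 45*r^2 + r*(72*x + 28) + 27*x^2 + 24*x + 4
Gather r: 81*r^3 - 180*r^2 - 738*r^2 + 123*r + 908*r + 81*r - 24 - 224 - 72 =81*r^3 - 918*r^2 + 1112*r - 320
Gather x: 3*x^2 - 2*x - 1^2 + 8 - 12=3*x^2 - 2*x - 5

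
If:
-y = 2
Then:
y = -2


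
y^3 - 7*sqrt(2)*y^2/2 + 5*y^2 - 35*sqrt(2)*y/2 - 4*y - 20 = (y + 5)*(y - 4*sqrt(2))*(y + sqrt(2)/2)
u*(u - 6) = u^2 - 6*u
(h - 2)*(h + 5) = h^2 + 3*h - 10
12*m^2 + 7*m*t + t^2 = (3*m + t)*(4*m + t)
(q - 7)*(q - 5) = q^2 - 12*q + 35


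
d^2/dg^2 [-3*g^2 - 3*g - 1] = -6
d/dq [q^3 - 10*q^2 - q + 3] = 3*q^2 - 20*q - 1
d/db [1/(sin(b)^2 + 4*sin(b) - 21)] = -2*(sin(b) + 2)*cos(b)/(sin(b)^2 + 4*sin(b) - 21)^2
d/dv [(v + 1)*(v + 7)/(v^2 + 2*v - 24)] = 2*(-3*v^2 - 31*v - 103)/(v^4 + 4*v^3 - 44*v^2 - 96*v + 576)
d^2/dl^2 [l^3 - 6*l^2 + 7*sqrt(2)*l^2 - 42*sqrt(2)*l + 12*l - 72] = 6*l - 12 + 14*sqrt(2)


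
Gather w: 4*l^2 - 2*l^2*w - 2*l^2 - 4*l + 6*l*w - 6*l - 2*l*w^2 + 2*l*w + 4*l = 2*l^2 - 2*l*w^2 - 6*l + w*(-2*l^2 + 8*l)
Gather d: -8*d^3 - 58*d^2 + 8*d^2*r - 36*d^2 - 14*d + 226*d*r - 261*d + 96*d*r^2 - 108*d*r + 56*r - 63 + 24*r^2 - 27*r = -8*d^3 + d^2*(8*r - 94) + d*(96*r^2 + 118*r - 275) + 24*r^2 + 29*r - 63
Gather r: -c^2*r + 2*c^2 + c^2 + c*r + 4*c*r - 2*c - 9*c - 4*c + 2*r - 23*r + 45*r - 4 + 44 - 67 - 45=3*c^2 - 15*c + r*(-c^2 + 5*c + 24) - 72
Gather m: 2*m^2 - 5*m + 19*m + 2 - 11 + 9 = 2*m^2 + 14*m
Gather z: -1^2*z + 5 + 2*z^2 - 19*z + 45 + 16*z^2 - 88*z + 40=18*z^2 - 108*z + 90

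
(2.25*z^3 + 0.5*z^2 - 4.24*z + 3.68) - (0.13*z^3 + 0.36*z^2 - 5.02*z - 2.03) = 2.12*z^3 + 0.14*z^2 + 0.779999999999999*z + 5.71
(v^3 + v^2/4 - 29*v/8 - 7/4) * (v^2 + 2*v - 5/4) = v^5 + 9*v^4/4 - 35*v^3/8 - 149*v^2/16 + 33*v/32 + 35/16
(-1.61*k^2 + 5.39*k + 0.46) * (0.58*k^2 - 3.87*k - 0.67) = -0.9338*k^4 + 9.3569*k^3 - 19.5138*k^2 - 5.3915*k - 0.3082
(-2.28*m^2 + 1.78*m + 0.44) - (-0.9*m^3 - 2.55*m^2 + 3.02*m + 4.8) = 0.9*m^3 + 0.27*m^2 - 1.24*m - 4.36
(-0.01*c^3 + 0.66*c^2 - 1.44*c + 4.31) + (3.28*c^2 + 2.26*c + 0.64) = -0.01*c^3 + 3.94*c^2 + 0.82*c + 4.95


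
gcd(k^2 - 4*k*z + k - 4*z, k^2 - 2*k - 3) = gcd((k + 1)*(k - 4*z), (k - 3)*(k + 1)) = k + 1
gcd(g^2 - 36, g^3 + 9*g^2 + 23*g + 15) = 1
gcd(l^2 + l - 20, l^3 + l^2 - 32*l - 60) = l + 5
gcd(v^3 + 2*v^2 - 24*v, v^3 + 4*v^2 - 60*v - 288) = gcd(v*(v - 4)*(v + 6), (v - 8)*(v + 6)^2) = v + 6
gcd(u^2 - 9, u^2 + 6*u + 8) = 1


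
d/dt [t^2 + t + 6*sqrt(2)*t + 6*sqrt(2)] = 2*t + 1 + 6*sqrt(2)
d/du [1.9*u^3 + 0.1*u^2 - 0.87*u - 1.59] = 5.7*u^2 + 0.2*u - 0.87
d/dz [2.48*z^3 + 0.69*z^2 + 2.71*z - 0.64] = 7.44*z^2 + 1.38*z + 2.71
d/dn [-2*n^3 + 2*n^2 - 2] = 2*n*(2 - 3*n)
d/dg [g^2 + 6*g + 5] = 2*g + 6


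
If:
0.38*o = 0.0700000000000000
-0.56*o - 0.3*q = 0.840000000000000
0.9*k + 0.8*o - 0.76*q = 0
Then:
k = -2.82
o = 0.18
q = -3.14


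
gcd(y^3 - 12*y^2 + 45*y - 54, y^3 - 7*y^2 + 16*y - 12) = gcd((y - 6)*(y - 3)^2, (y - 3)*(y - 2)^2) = y - 3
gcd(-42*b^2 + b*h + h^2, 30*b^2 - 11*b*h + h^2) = 6*b - h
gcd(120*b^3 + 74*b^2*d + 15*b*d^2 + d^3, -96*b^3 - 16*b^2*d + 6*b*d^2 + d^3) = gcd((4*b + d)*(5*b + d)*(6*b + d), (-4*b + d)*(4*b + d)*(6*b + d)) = 24*b^2 + 10*b*d + d^2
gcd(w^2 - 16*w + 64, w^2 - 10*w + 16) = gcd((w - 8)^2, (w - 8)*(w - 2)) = w - 8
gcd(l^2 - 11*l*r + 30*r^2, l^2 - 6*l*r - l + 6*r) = -l + 6*r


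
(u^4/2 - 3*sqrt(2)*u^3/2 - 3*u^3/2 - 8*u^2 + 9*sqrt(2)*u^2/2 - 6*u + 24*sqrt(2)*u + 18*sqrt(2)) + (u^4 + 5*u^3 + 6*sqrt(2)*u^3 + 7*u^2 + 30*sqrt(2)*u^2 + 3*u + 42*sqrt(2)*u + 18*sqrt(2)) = 3*u^4/2 + 7*u^3/2 + 9*sqrt(2)*u^3/2 - u^2 + 69*sqrt(2)*u^2/2 - 3*u + 66*sqrt(2)*u + 36*sqrt(2)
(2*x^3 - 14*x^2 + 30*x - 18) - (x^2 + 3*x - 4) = 2*x^3 - 15*x^2 + 27*x - 14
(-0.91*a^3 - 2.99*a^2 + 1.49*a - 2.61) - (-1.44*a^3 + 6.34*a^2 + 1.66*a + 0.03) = 0.53*a^3 - 9.33*a^2 - 0.17*a - 2.64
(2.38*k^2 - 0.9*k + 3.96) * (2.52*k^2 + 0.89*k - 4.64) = 5.9976*k^4 - 0.1498*k^3 - 1.865*k^2 + 7.7004*k - 18.3744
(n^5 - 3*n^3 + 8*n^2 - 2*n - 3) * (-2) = -2*n^5 + 6*n^3 - 16*n^2 + 4*n + 6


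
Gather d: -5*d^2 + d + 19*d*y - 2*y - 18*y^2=-5*d^2 + d*(19*y + 1) - 18*y^2 - 2*y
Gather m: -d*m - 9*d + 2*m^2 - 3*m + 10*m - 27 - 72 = -9*d + 2*m^2 + m*(7 - d) - 99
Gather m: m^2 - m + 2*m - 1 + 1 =m^2 + m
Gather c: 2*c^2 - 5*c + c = 2*c^2 - 4*c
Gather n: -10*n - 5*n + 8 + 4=12 - 15*n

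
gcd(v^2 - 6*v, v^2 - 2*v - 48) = 1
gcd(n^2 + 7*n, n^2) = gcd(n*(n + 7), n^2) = n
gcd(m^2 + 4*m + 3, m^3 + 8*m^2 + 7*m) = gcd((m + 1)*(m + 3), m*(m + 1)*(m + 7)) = m + 1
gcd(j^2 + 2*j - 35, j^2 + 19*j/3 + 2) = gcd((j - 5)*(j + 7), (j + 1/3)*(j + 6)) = 1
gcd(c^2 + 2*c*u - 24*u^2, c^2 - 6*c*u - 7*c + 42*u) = 1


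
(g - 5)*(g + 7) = g^2 + 2*g - 35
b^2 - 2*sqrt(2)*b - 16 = (b - 4*sqrt(2))*(b + 2*sqrt(2))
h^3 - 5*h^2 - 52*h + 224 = (h - 8)*(h - 4)*(h + 7)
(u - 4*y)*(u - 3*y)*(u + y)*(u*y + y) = u^4*y - 6*u^3*y^2 + u^3*y + 5*u^2*y^3 - 6*u^2*y^2 + 12*u*y^4 + 5*u*y^3 + 12*y^4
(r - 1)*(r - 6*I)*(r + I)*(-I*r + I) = -I*r^4 - 5*r^3 + 2*I*r^3 + 10*r^2 - 7*I*r^2 - 5*r + 12*I*r - 6*I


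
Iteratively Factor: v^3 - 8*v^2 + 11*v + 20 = (v + 1)*(v^2 - 9*v + 20) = (v - 4)*(v + 1)*(v - 5)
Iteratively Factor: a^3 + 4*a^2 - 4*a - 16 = (a + 4)*(a^2 - 4) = (a - 2)*(a + 4)*(a + 2)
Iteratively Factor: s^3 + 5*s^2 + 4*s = (s)*(s^2 + 5*s + 4) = s*(s + 4)*(s + 1)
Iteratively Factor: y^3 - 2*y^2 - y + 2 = (y + 1)*(y^2 - 3*y + 2) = (y - 1)*(y + 1)*(y - 2)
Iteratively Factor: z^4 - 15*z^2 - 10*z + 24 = (z + 3)*(z^3 - 3*z^2 - 6*z + 8) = (z - 1)*(z + 3)*(z^2 - 2*z - 8) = (z - 4)*(z - 1)*(z + 3)*(z + 2)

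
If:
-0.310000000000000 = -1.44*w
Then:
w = 0.22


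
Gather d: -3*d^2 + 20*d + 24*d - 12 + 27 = -3*d^2 + 44*d + 15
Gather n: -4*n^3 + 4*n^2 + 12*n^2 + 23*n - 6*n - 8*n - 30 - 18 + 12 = -4*n^3 + 16*n^2 + 9*n - 36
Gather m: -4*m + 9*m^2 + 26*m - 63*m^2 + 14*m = -54*m^2 + 36*m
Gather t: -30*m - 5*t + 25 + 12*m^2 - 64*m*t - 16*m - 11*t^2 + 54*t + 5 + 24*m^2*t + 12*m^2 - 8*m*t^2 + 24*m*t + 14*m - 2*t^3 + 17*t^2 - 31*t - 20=24*m^2 - 32*m - 2*t^3 + t^2*(6 - 8*m) + t*(24*m^2 - 40*m + 18) + 10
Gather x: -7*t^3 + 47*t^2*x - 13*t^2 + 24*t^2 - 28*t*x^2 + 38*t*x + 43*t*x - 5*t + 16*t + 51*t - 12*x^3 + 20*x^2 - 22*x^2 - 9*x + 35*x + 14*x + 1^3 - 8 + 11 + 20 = -7*t^3 + 11*t^2 + 62*t - 12*x^3 + x^2*(-28*t - 2) + x*(47*t^2 + 81*t + 40) + 24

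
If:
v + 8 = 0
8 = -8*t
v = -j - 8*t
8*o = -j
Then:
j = 16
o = -2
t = -1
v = -8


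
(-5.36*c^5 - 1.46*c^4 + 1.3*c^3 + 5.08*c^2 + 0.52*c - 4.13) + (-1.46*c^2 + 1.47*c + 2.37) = -5.36*c^5 - 1.46*c^4 + 1.3*c^3 + 3.62*c^2 + 1.99*c - 1.76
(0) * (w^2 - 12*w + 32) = 0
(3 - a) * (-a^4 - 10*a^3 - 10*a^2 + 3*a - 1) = a^5 + 7*a^4 - 20*a^3 - 33*a^2 + 10*a - 3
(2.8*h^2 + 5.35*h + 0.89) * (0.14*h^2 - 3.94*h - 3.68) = 0.392*h^4 - 10.283*h^3 - 31.2584*h^2 - 23.1946*h - 3.2752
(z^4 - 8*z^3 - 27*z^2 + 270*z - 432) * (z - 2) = z^5 - 10*z^4 - 11*z^3 + 324*z^2 - 972*z + 864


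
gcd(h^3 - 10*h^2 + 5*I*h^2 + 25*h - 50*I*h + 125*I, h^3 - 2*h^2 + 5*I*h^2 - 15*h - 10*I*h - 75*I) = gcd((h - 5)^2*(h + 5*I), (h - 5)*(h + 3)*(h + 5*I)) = h^2 + h*(-5 + 5*I) - 25*I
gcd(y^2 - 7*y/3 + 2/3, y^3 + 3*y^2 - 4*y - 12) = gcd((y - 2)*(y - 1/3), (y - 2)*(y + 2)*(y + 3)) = y - 2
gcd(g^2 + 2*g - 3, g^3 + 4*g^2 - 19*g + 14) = g - 1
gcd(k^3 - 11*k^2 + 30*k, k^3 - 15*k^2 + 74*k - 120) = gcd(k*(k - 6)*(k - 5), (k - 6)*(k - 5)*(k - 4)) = k^2 - 11*k + 30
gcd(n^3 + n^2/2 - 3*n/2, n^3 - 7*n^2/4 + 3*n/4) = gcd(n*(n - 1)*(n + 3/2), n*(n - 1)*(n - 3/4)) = n^2 - n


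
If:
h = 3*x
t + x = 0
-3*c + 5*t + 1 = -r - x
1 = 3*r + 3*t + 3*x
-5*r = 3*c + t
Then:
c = -16/45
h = 9/5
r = 1/3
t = -3/5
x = 3/5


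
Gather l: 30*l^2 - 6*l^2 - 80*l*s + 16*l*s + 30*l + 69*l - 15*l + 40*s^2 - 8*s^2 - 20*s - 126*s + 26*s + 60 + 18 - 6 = 24*l^2 + l*(84 - 64*s) + 32*s^2 - 120*s + 72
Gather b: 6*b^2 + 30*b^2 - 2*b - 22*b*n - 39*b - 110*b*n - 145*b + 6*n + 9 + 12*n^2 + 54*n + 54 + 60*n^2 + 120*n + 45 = 36*b^2 + b*(-132*n - 186) + 72*n^2 + 180*n + 108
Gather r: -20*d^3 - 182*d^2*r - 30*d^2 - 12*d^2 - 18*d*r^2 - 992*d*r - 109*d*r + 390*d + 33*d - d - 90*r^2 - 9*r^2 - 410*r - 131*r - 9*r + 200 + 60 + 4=-20*d^3 - 42*d^2 + 422*d + r^2*(-18*d - 99) + r*(-182*d^2 - 1101*d - 550) + 264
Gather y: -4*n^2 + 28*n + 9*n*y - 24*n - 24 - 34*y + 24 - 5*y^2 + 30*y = -4*n^2 + 4*n - 5*y^2 + y*(9*n - 4)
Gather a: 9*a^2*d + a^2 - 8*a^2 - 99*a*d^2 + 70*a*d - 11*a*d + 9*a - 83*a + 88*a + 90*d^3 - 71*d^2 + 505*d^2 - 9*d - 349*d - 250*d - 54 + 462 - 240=a^2*(9*d - 7) + a*(-99*d^2 + 59*d + 14) + 90*d^3 + 434*d^2 - 608*d + 168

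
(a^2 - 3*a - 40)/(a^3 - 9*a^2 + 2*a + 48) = (a + 5)/(a^2 - a - 6)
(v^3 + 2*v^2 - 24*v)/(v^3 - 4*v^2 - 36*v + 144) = v/(v - 6)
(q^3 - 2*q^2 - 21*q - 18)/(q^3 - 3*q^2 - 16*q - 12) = (q + 3)/(q + 2)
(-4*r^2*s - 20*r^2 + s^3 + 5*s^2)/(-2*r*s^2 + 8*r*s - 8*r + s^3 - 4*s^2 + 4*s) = (2*r*s + 10*r + s^2 + 5*s)/(s^2 - 4*s + 4)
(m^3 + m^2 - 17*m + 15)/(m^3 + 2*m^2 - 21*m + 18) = (m + 5)/(m + 6)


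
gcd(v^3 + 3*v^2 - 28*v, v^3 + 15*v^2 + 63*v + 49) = v + 7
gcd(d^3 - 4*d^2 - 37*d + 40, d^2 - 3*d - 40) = d^2 - 3*d - 40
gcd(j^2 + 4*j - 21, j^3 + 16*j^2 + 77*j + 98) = j + 7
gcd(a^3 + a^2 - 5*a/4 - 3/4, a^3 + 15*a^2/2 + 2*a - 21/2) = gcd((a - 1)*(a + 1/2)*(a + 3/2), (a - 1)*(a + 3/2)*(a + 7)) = a^2 + a/2 - 3/2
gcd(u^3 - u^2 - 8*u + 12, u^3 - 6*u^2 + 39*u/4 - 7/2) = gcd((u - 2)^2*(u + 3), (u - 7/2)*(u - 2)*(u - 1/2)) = u - 2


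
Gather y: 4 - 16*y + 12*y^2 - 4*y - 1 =12*y^2 - 20*y + 3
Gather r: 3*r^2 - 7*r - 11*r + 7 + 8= 3*r^2 - 18*r + 15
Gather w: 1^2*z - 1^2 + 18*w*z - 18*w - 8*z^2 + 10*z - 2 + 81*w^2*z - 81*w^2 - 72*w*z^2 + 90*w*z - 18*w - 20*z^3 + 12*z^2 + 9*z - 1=w^2*(81*z - 81) + w*(-72*z^2 + 108*z - 36) - 20*z^3 + 4*z^2 + 20*z - 4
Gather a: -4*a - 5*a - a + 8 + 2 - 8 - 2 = -10*a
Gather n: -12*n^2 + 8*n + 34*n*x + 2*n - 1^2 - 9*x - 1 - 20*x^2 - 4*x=-12*n^2 + n*(34*x + 10) - 20*x^2 - 13*x - 2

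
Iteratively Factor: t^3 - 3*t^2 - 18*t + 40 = (t + 4)*(t^2 - 7*t + 10) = (t - 5)*(t + 4)*(t - 2)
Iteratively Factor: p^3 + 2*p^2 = (p)*(p^2 + 2*p) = p^2*(p + 2)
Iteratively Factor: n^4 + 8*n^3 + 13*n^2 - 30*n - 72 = (n - 2)*(n^3 + 10*n^2 + 33*n + 36) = (n - 2)*(n + 3)*(n^2 + 7*n + 12) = (n - 2)*(n + 3)*(n + 4)*(n + 3)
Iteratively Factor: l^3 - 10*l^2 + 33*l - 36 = (l - 3)*(l^2 - 7*l + 12) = (l - 3)^2*(l - 4)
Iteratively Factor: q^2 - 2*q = (q - 2)*(q)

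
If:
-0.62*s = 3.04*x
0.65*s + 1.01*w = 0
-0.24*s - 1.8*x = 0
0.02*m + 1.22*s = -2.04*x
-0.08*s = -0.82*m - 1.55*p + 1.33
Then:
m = 0.00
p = 0.86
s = 0.00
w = 0.00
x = 0.00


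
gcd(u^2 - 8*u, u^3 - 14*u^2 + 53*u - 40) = u - 8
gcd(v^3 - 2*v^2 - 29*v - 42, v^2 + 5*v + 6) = v^2 + 5*v + 6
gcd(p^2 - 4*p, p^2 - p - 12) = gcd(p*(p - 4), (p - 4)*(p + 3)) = p - 4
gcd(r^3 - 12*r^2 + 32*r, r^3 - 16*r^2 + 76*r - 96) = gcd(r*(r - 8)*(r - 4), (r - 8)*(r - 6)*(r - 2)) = r - 8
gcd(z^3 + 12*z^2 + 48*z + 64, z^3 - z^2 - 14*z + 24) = z + 4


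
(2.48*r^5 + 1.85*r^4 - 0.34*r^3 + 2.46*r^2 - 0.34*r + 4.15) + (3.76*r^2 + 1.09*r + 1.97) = 2.48*r^5 + 1.85*r^4 - 0.34*r^3 + 6.22*r^2 + 0.75*r + 6.12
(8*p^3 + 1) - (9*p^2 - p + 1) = 8*p^3 - 9*p^2 + p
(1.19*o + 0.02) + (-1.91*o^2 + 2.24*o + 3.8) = -1.91*o^2 + 3.43*o + 3.82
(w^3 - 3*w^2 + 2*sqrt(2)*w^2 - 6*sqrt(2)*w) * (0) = 0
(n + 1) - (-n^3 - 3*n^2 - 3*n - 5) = n^3 + 3*n^2 + 4*n + 6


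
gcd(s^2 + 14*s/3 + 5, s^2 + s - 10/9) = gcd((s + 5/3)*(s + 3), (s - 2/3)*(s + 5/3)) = s + 5/3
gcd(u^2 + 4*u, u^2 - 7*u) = u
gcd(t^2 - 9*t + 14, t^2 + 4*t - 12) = t - 2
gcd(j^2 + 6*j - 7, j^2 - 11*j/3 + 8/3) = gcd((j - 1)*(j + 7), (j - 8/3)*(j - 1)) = j - 1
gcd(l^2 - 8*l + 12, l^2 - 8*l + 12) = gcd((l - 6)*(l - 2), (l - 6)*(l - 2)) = l^2 - 8*l + 12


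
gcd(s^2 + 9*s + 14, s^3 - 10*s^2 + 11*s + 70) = s + 2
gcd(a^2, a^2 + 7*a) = a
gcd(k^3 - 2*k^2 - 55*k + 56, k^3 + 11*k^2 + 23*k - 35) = k^2 + 6*k - 7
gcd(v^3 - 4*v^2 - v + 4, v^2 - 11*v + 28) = v - 4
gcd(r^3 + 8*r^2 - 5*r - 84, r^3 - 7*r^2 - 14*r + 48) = 1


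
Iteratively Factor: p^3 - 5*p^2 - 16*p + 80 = (p - 5)*(p^2 - 16) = (p - 5)*(p - 4)*(p + 4)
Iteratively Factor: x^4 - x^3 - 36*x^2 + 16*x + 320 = (x + 4)*(x^3 - 5*x^2 - 16*x + 80) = (x - 4)*(x + 4)*(x^2 - x - 20) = (x - 4)*(x + 4)^2*(x - 5)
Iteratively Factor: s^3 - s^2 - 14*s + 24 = (s - 3)*(s^2 + 2*s - 8) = (s - 3)*(s - 2)*(s + 4)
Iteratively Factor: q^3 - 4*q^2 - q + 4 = (q - 1)*(q^2 - 3*q - 4) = (q - 4)*(q - 1)*(q + 1)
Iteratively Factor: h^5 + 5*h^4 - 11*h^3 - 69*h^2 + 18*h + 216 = (h - 2)*(h^4 + 7*h^3 + 3*h^2 - 63*h - 108) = (h - 2)*(h + 4)*(h^3 + 3*h^2 - 9*h - 27) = (h - 3)*(h - 2)*(h + 4)*(h^2 + 6*h + 9) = (h - 3)*(h - 2)*(h + 3)*(h + 4)*(h + 3)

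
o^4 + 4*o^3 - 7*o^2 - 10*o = o*(o - 2)*(o + 1)*(o + 5)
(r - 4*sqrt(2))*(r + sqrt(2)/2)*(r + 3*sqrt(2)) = r^3 - sqrt(2)*r^2/2 - 25*r - 12*sqrt(2)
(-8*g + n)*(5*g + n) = -40*g^2 - 3*g*n + n^2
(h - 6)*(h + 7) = h^2 + h - 42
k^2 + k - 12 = (k - 3)*(k + 4)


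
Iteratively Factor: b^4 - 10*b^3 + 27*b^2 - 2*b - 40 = (b - 5)*(b^3 - 5*b^2 + 2*b + 8) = (b - 5)*(b - 4)*(b^2 - b - 2) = (b - 5)*(b - 4)*(b - 2)*(b + 1)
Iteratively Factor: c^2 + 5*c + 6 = (c + 2)*(c + 3)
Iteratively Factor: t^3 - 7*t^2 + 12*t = (t - 4)*(t^2 - 3*t) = t*(t - 4)*(t - 3)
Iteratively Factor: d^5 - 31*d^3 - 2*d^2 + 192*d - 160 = (d - 1)*(d^4 + d^3 - 30*d^2 - 32*d + 160) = (d - 1)*(d + 4)*(d^3 - 3*d^2 - 18*d + 40) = (d - 5)*(d - 1)*(d + 4)*(d^2 + 2*d - 8) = (d - 5)*(d - 1)*(d + 4)^2*(d - 2)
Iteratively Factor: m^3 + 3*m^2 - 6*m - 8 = (m - 2)*(m^2 + 5*m + 4) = (m - 2)*(m + 1)*(m + 4)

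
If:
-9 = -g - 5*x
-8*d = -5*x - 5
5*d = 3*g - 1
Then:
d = 41/29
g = 78/29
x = 183/145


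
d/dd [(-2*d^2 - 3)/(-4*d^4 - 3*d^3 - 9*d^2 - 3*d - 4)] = (4*d*(4*d^4 + 3*d^3 + 9*d^2 + 3*d + 4) - (2*d^2 + 3)*(16*d^3 + 9*d^2 + 18*d + 3))/(4*d^4 + 3*d^3 + 9*d^2 + 3*d + 4)^2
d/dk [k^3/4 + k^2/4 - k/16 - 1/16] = 3*k^2/4 + k/2 - 1/16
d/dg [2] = 0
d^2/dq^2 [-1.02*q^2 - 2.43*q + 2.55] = -2.04000000000000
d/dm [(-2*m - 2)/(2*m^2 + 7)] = 2*(-2*m^2 + 4*m*(m + 1) - 7)/(2*m^2 + 7)^2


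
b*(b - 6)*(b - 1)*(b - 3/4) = b^4 - 31*b^3/4 + 45*b^2/4 - 9*b/2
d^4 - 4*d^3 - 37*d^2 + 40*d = d*(d - 8)*(d - 1)*(d + 5)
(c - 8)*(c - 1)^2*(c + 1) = c^4 - 9*c^3 + 7*c^2 + 9*c - 8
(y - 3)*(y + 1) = y^2 - 2*y - 3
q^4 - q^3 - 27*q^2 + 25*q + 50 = (q - 5)*(q - 2)*(q + 1)*(q + 5)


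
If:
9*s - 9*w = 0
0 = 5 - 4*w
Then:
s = 5/4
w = 5/4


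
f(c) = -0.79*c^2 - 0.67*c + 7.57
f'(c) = -1.58*c - 0.67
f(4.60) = -12.23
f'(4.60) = -7.94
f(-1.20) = 7.24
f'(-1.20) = 1.23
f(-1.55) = 6.71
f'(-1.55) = 1.78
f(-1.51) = 6.78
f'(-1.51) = 1.72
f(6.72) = -32.61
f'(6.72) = -11.29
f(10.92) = -93.95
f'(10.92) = -17.92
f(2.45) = 1.19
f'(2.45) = -4.54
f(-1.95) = 5.87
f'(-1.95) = 2.41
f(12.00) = -114.23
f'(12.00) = -19.63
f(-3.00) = 2.47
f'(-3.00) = 4.07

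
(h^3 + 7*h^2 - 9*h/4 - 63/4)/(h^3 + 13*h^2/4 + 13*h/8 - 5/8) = 2*(4*h^3 + 28*h^2 - 9*h - 63)/(8*h^3 + 26*h^2 + 13*h - 5)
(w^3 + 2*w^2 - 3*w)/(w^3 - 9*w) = (w - 1)/(w - 3)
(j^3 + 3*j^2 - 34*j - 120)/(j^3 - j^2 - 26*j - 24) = (j + 5)/(j + 1)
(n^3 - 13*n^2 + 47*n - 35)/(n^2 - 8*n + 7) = n - 5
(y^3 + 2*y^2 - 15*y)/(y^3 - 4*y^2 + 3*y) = (y + 5)/(y - 1)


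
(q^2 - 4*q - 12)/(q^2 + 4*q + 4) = (q - 6)/(q + 2)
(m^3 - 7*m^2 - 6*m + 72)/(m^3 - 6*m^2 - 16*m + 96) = (m + 3)/(m + 4)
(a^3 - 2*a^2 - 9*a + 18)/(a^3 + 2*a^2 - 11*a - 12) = (a^2 + a - 6)/(a^2 + 5*a + 4)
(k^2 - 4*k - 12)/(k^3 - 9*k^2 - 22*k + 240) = (k + 2)/(k^2 - 3*k - 40)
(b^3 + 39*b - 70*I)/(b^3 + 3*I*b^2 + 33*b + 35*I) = (b - 2*I)/(b + I)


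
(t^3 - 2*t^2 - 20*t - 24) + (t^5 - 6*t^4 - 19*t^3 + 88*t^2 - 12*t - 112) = t^5 - 6*t^4 - 18*t^3 + 86*t^2 - 32*t - 136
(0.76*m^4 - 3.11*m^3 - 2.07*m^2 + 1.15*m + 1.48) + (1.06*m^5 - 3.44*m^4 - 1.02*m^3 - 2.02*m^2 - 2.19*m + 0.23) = 1.06*m^5 - 2.68*m^4 - 4.13*m^3 - 4.09*m^2 - 1.04*m + 1.71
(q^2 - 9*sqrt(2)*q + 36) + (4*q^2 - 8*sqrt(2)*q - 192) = 5*q^2 - 17*sqrt(2)*q - 156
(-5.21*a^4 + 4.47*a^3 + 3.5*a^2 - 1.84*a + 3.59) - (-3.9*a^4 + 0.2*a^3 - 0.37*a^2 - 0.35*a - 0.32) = -1.31*a^4 + 4.27*a^3 + 3.87*a^2 - 1.49*a + 3.91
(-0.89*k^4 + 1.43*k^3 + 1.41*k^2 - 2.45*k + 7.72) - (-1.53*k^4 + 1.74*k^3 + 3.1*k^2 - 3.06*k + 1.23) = 0.64*k^4 - 0.31*k^3 - 1.69*k^2 + 0.61*k + 6.49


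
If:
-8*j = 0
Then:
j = 0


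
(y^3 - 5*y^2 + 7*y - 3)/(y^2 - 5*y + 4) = (y^2 - 4*y + 3)/(y - 4)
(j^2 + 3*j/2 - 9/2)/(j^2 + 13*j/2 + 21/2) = (2*j - 3)/(2*j + 7)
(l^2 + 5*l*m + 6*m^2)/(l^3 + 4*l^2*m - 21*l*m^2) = (l^2 + 5*l*m + 6*m^2)/(l*(l^2 + 4*l*m - 21*m^2))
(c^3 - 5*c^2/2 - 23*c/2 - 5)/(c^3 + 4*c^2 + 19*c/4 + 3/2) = 2*(c - 5)/(2*c + 3)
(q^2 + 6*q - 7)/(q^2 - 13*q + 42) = (q^2 + 6*q - 7)/(q^2 - 13*q + 42)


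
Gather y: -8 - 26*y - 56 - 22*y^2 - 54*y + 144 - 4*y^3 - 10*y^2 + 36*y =-4*y^3 - 32*y^2 - 44*y + 80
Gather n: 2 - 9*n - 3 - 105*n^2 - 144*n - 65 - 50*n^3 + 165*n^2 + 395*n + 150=-50*n^3 + 60*n^2 + 242*n + 84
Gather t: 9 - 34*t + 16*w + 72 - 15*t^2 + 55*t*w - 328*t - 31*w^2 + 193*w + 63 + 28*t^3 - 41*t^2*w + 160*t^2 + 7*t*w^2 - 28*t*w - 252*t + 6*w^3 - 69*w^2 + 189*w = 28*t^3 + t^2*(145 - 41*w) + t*(7*w^2 + 27*w - 614) + 6*w^3 - 100*w^2 + 398*w + 144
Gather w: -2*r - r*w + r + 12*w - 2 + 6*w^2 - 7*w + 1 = -r + 6*w^2 + w*(5 - r) - 1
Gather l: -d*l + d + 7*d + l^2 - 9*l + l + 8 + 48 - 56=8*d + l^2 + l*(-d - 8)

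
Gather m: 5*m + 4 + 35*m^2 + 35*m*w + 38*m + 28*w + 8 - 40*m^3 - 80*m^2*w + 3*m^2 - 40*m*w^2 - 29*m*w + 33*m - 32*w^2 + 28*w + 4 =-40*m^3 + m^2*(38 - 80*w) + m*(-40*w^2 + 6*w + 76) - 32*w^2 + 56*w + 16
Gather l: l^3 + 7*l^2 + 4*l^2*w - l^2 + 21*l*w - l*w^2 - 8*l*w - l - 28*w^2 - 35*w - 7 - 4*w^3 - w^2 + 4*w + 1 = l^3 + l^2*(4*w + 6) + l*(-w^2 + 13*w - 1) - 4*w^3 - 29*w^2 - 31*w - 6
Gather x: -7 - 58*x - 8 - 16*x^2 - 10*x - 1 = -16*x^2 - 68*x - 16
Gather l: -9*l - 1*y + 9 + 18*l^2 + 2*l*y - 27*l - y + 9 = 18*l^2 + l*(2*y - 36) - 2*y + 18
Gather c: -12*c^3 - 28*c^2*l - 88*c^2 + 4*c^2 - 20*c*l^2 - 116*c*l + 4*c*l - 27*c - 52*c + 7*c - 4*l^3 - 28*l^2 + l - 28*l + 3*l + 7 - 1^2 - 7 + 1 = -12*c^3 + c^2*(-28*l - 84) + c*(-20*l^2 - 112*l - 72) - 4*l^3 - 28*l^2 - 24*l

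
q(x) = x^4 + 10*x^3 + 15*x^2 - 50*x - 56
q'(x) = 4*x^3 + 30*x^2 + 30*x - 50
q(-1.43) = 21.11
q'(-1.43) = -43.25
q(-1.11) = 5.82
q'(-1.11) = -51.81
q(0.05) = -58.46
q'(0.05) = -48.42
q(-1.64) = 29.47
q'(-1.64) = -36.16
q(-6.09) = -78.32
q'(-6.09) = -23.52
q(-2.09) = 41.81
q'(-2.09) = -18.17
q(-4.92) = -51.91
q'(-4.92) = 52.21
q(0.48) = -75.38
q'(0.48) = -28.25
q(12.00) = 39520.00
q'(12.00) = 11542.00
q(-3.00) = 40.00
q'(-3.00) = 22.00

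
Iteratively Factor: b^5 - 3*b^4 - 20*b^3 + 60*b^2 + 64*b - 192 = (b + 4)*(b^4 - 7*b^3 + 8*b^2 + 28*b - 48) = (b - 3)*(b + 4)*(b^3 - 4*b^2 - 4*b + 16) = (b - 4)*(b - 3)*(b + 4)*(b^2 - 4) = (b - 4)*(b - 3)*(b + 2)*(b + 4)*(b - 2)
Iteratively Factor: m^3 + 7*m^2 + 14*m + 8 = (m + 4)*(m^2 + 3*m + 2) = (m + 1)*(m + 4)*(m + 2)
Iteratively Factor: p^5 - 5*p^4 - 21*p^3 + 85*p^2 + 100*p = (p + 1)*(p^4 - 6*p^3 - 15*p^2 + 100*p) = (p + 1)*(p + 4)*(p^3 - 10*p^2 + 25*p) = (p - 5)*(p + 1)*(p + 4)*(p^2 - 5*p) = (p - 5)^2*(p + 1)*(p + 4)*(p)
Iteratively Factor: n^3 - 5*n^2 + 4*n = (n)*(n^2 - 5*n + 4) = n*(n - 4)*(n - 1)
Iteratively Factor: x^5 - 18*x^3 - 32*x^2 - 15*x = (x)*(x^4 - 18*x^2 - 32*x - 15) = x*(x + 1)*(x^3 - x^2 - 17*x - 15) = x*(x + 1)^2*(x^2 - 2*x - 15) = x*(x - 5)*(x + 1)^2*(x + 3)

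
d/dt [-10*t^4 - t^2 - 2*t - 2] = -40*t^3 - 2*t - 2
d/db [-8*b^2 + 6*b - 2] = 6 - 16*b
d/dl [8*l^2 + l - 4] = 16*l + 1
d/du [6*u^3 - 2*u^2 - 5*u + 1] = 18*u^2 - 4*u - 5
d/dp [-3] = 0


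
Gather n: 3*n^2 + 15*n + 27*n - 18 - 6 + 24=3*n^2 + 42*n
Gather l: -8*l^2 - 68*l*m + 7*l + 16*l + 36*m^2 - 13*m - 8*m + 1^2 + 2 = -8*l^2 + l*(23 - 68*m) + 36*m^2 - 21*m + 3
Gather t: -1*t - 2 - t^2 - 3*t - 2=-t^2 - 4*t - 4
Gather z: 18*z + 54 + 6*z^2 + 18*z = 6*z^2 + 36*z + 54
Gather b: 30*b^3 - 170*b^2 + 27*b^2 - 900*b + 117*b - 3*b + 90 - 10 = 30*b^3 - 143*b^2 - 786*b + 80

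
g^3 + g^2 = g^2*(g + 1)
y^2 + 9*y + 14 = (y + 2)*(y + 7)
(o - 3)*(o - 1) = o^2 - 4*o + 3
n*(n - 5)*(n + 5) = n^3 - 25*n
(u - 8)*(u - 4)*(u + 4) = u^3 - 8*u^2 - 16*u + 128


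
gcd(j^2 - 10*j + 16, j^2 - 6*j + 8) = j - 2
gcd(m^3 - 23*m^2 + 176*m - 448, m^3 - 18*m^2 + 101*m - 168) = m^2 - 15*m + 56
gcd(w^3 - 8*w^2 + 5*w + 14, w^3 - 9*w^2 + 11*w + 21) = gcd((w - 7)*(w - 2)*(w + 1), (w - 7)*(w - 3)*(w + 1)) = w^2 - 6*w - 7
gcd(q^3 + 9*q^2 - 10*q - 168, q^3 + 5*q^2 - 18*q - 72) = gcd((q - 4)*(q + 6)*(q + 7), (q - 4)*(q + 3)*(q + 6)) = q^2 + 2*q - 24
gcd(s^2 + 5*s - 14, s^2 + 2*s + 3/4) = 1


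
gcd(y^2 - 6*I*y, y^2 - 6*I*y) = y^2 - 6*I*y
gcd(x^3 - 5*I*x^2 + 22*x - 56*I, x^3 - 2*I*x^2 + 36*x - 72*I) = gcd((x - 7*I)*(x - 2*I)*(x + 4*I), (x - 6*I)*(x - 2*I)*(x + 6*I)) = x - 2*I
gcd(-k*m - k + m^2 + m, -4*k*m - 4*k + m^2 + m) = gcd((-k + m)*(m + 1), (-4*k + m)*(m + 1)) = m + 1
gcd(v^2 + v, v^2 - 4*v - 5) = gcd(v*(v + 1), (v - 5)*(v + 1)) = v + 1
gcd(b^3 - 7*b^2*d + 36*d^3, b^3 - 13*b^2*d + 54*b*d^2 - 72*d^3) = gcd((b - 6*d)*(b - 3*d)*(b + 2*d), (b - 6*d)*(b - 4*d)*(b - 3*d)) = b^2 - 9*b*d + 18*d^2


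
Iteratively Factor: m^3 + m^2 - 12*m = (m)*(m^2 + m - 12) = m*(m + 4)*(m - 3)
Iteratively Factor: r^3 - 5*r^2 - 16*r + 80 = (r - 5)*(r^2 - 16) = (r - 5)*(r + 4)*(r - 4)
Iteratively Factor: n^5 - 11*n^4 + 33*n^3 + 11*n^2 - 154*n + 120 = (n - 4)*(n^4 - 7*n^3 + 5*n^2 + 31*n - 30) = (n - 5)*(n - 4)*(n^3 - 2*n^2 - 5*n + 6) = (n - 5)*(n - 4)*(n - 3)*(n^2 + n - 2) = (n - 5)*(n - 4)*(n - 3)*(n + 2)*(n - 1)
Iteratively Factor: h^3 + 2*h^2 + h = (h)*(h^2 + 2*h + 1) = h*(h + 1)*(h + 1)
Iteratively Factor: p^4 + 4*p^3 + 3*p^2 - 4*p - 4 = (p + 1)*(p^3 + 3*p^2 - 4) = (p + 1)*(p + 2)*(p^2 + p - 2) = (p - 1)*(p + 1)*(p + 2)*(p + 2)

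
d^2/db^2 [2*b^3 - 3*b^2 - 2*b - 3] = 12*b - 6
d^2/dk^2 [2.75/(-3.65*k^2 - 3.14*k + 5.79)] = (73.27375*k^2 + 63.0355*k - 2.75*(7.3*k + 3.14)*(14.6*k + 6.28) - 116.23425)/(3.65*k^2 + 3.14*k - 5.79)^3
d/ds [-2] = 0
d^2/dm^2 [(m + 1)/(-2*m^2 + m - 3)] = 2*(-(m + 1)*(4*m - 1)^2 + (6*m + 1)*(2*m^2 - m + 3))/(2*m^2 - m + 3)^3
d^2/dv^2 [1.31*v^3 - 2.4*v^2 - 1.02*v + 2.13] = 7.86*v - 4.8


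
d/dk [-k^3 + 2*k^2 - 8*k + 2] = -3*k^2 + 4*k - 8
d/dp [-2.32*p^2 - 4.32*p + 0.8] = -4.64*p - 4.32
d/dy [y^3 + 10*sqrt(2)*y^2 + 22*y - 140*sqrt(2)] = 3*y^2 + 20*sqrt(2)*y + 22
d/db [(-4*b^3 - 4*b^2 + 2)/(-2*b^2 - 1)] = 4*b*(2*b^3 + 3*b + 4)/(4*b^4 + 4*b^2 + 1)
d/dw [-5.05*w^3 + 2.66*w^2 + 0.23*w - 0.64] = -15.15*w^2 + 5.32*w + 0.23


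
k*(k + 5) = k^2 + 5*k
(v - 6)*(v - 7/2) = v^2 - 19*v/2 + 21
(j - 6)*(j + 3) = j^2 - 3*j - 18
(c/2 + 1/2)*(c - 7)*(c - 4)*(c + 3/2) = c^4/2 - 17*c^3/4 + c^2 + 107*c/4 + 21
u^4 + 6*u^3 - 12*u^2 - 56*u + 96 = (u - 2)^2*(u + 4)*(u + 6)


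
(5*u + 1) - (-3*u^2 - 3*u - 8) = 3*u^2 + 8*u + 9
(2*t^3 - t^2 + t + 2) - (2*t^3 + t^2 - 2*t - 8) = -2*t^2 + 3*t + 10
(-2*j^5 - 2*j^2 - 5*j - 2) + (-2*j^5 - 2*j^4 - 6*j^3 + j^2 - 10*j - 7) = -4*j^5 - 2*j^4 - 6*j^3 - j^2 - 15*j - 9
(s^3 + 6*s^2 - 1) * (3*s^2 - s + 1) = 3*s^5 + 17*s^4 - 5*s^3 + 3*s^2 + s - 1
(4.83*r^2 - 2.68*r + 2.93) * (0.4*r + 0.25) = 1.932*r^3 + 0.1355*r^2 + 0.502*r + 0.7325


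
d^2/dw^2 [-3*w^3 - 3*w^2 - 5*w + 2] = -18*w - 6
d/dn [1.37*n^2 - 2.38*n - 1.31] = 2.74*n - 2.38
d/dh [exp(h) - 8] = exp(h)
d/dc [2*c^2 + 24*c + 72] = 4*c + 24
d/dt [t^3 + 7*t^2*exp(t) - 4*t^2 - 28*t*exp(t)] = 7*t^2*exp(t) + 3*t^2 - 14*t*exp(t) - 8*t - 28*exp(t)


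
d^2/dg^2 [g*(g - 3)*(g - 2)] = 6*g - 10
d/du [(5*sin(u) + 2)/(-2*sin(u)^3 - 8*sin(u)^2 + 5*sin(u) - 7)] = (20*sin(u)^3 + 52*sin(u)^2 + 32*sin(u) - 45)*cos(u)/(2*sin(u)^3 + 8*sin(u)^2 - 5*sin(u) + 7)^2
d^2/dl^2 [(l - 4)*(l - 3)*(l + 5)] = 6*l - 4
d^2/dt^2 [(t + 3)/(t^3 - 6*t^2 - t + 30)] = 2*((t + 3)*(-3*t^2 + 12*t + 1)^2 + (-3*t^2 + 12*t - 3*(t - 2)*(t + 3) + 1)*(t^3 - 6*t^2 - t + 30))/(t^3 - 6*t^2 - t + 30)^3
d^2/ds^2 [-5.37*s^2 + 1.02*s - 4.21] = -10.7400000000000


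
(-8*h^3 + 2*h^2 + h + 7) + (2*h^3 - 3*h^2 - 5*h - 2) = -6*h^3 - h^2 - 4*h + 5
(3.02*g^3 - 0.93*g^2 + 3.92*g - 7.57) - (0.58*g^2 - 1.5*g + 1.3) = 3.02*g^3 - 1.51*g^2 + 5.42*g - 8.87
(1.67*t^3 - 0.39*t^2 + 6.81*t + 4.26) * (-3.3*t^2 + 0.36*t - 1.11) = -5.511*t^5 + 1.8882*t^4 - 24.4671*t^3 - 11.1735*t^2 - 6.0255*t - 4.7286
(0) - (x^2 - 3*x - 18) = -x^2 + 3*x + 18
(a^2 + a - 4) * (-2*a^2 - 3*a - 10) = -2*a^4 - 5*a^3 - 5*a^2 + 2*a + 40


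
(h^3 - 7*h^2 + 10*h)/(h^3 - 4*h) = (h - 5)/(h + 2)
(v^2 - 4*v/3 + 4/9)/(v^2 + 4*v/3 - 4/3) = (v - 2/3)/(v + 2)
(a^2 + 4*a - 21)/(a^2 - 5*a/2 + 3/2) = 2*(a^2 + 4*a - 21)/(2*a^2 - 5*a + 3)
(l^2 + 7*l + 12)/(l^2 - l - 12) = (l + 4)/(l - 4)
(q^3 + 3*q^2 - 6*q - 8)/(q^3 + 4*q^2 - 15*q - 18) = (q^2 + 2*q - 8)/(q^2 + 3*q - 18)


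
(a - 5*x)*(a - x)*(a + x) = a^3 - 5*a^2*x - a*x^2 + 5*x^3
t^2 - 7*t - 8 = (t - 8)*(t + 1)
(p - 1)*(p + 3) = p^2 + 2*p - 3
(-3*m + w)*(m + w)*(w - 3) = -3*m^2*w + 9*m^2 - 2*m*w^2 + 6*m*w + w^3 - 3*w^2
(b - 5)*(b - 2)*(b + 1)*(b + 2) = b^4 - 4*b^3 - 9*b^2 + 16*b + 20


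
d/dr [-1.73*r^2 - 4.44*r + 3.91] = -3.46*r - 4.44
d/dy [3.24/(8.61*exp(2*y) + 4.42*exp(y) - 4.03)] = (-55.7928*exp(y) - 14.3208)*exp(y)/(8.61*exp(2*y) + 4.42*exp(y) - 4.03)^2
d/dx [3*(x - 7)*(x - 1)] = 6*x - 24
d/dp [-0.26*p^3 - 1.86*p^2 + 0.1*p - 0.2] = -0.78*p^2 - 3.72*p + 0.1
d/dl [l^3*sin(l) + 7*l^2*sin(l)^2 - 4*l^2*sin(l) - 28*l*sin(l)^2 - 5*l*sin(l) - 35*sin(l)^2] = l^3*cos(l) + 3*l^2*sin(l) + 7*l^2*sin(2*l) - 4*l^2*cos(l) + 14*l*sin(l)^2 - 8*l*sin(l) - 28*l*sin(2*l) - 5*l*cos(l) - 28*sin(l)^2 - 5*sin(l) - 35*sin(2*l)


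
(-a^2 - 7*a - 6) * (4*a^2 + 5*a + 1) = -4*a^4 - 33*a^3 - 60*a^2 - 37*a - 6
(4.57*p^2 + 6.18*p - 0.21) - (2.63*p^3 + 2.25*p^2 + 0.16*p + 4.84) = -2.63*p^3 + 2.32*p^2 + 6.02*p - 5.05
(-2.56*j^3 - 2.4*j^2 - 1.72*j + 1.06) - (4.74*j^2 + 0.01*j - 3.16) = -2.56*j^3 - 7.14*j^2 - 1.73*j + 4.22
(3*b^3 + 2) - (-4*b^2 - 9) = 3*b^3 + 4*b^2 + 11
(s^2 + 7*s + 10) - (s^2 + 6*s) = s + 10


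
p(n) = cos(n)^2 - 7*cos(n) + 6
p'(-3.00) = -1.27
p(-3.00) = 13.91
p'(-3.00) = -1.27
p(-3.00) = 13.91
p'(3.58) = -3.74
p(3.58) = 13.16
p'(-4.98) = 6.24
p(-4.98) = 4.22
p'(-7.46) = -5.75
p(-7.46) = 3.46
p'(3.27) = -1.15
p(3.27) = 13.93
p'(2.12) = 6.86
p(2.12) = 9.93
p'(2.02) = 7.09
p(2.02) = 9.23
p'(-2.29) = -6.26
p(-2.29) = 11.05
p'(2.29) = 6.26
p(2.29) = 11.05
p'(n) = -2*sin(n)*cos(n) + 7*sin(n)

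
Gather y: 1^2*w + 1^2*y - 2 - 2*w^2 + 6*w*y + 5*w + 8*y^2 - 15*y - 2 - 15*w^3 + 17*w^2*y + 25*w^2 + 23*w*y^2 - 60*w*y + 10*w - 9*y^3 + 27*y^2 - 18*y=-15*w^3 + 23*w^2 + 16*w - 9*y^3 + y^2*(23*w + 35) + y*(17*w^2 - 54*w - 32) - 4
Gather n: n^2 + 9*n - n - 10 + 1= n^2 + 8*n - 9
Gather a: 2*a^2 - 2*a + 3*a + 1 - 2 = 2*a^2 + a - 1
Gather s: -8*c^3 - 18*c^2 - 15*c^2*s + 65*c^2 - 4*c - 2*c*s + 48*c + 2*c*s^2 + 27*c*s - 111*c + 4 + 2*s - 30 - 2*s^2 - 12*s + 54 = -8*c^3 + 47*c^2 - 67*c + s^2*(2*c - 2) + s*(-15*c^2 + 25*c - 10) + 28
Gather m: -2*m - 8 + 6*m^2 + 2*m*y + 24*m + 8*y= 6*m^2 + m*(2*y + 22) + 8*y - 8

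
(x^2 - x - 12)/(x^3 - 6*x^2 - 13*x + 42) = (x - 4)/(x^2 - 9*x + 14)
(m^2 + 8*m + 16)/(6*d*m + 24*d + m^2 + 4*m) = (m + 4)/(6*d + m)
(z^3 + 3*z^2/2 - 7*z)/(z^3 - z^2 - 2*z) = (z + 7/2)/(z + 1)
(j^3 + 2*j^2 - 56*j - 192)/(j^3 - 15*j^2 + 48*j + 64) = (j^2 + 10*j + 24)/(j^2 - 7*j - 8)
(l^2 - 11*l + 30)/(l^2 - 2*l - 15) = (l - 6)/(l + 3)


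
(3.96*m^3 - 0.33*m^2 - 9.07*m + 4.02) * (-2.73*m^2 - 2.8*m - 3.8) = -10.8108*m^5 - 10.1871*m^4 + 10.6371*m^3 + 15.6754*m^2 + 23.21*m - 15.276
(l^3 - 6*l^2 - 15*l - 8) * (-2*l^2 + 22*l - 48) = -2*l^5 + 34*l^4 - 150*l^3 - 26*l^2 + 544*l + 384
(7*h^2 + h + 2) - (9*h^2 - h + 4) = -2*h^2 + 2*h - 2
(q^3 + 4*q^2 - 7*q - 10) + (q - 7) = q^3 + 4*q^2 - 6*q - 17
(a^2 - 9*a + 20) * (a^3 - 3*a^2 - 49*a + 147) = a^5 - 12*a^4 - 2*a^3 + 528*a^2 - 2303*a + 2940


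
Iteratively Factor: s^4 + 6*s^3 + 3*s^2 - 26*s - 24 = (s + 3)*(s^3 + 3*s^2 - 6*s - 8) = (s + 1)*(s + 3)*(s^2 + 2*s - 8) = (s + 1)*(s + 3)*(s + 4)*(s - 2)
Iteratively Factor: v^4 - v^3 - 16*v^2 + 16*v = (v)*(v^3 - v^2 - 16*v + 16) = v*(v + 4)*(v^2 - 5*v + 4) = v*(v - 4)*(v + 4)*(v - 1)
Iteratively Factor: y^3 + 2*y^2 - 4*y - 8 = (y + 2)*(y^2 - 4) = (y - 2)*(y + 2)*(y + 2)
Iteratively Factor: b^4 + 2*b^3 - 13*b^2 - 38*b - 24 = (b + 1)*(b^3 + b^2 - 14*b - 24) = (b - 4)*(b + 1)*(b^2 + 5*b + 6) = (b - 4)*(b + 1)*(b + 3)*(b + 2)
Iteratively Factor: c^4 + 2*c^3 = (c + 2)*(c^3) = c*(c + 2)*(c^2) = c^2*(c + 2)*(c)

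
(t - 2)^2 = t^2 - 4*t + 4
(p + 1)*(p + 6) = p^2 + 7*p + 6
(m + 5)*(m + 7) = m^2 + 12*m + 35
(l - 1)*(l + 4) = l^2 + 3*l - 4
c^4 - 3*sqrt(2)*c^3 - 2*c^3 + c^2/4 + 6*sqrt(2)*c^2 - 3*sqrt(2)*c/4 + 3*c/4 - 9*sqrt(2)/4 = (c - 3/2)*(c - 1)*(c + 1/2)*(c - 3*sqrt(2))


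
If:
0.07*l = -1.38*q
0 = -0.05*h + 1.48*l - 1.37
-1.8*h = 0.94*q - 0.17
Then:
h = 0.12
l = 0.93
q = -0.05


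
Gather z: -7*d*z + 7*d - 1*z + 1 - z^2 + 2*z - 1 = 7*d - z^2 + z*(1 - 7*d)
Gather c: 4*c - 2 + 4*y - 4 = 4*c + 4*y - 6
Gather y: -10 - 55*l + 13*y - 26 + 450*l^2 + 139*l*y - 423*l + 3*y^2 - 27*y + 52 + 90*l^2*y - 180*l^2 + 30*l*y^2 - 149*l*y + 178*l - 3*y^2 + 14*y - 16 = 270*l^2 + 30*l*y^2 - 300*l + y*(90*l^2 - 10*l)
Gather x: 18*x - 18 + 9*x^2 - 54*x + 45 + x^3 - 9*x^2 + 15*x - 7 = x^3 - 21*x + 20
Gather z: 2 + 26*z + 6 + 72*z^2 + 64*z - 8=72*z^2 + 90*z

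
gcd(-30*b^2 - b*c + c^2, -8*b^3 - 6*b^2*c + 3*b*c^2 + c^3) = 1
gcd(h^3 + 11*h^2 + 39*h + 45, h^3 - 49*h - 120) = h^2 + 8*h + 15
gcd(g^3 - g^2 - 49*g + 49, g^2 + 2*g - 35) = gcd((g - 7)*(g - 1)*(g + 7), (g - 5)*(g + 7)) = g + 7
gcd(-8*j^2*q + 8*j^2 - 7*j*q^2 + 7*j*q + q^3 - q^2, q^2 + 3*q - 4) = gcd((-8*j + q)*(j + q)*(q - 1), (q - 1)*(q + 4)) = q - 1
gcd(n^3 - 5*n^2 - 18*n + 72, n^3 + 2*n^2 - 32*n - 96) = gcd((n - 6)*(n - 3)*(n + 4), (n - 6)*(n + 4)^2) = n^2 - 2*n - 24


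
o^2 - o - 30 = (o - 6)*(o + 5)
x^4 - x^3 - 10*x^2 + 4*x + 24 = (x - 3)*(x - 2)*(x + 2)^2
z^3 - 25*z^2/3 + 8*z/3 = z*(z - 8)*(z - 1/3)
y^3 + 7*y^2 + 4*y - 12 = (y - 1)*(y + 2)*(y + 6)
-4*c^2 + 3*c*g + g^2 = (-c + g)*(4*c + g)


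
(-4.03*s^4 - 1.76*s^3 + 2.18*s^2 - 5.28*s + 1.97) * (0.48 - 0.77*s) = 3.1031*s^5 - 0.5792*s^4 - 2.5234*s^3 + 5.112*s^2 - 4.0513*s + 0.9456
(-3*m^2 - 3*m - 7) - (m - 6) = -3*m^2 - 4*m - 1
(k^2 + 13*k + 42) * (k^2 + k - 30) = k^4 + 14*k^3 + 25*k^2 - 348*k - 1260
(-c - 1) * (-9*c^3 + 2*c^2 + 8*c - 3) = 9*c^4 + 7*c^3 - 10*c^2 - 5*c + 3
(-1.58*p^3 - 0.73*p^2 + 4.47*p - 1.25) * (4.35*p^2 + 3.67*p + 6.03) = -6.873*p^5 - 8.9741*p^4 + 7.238*p^3 + 6.5655*p^2 + 22.3666*p - 7.5375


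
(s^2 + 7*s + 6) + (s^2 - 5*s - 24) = 2*s^2 + 2*s - 18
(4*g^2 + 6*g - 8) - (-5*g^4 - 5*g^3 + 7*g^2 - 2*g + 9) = 5*g^4 + 5*g^3 - 3*g^2 + 8*g - 17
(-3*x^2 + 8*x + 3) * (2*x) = -6*x^3 + 16*x^2 + 6*x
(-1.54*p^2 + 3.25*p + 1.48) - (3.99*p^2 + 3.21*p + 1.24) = -5.53*p^2 + 0.04*p + 0.24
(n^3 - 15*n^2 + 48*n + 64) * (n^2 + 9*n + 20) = n^5 - 6*n^4 - 67*n^3 + 196*n^2 + 1536*n + 1280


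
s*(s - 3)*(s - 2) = s^3 - 5*s^2 + 6*s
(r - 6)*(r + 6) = r^2 - 36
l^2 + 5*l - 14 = (l - 2)*(l + 7)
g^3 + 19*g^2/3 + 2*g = g*(g + 1/3)*(g + 6)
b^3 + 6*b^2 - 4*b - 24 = (b - 2)*(b + 2)*(b + 6)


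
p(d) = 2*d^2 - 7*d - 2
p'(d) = 4*d - 7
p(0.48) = -4.90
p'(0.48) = -5.08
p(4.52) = 7.22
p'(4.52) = 11.08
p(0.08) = -2.55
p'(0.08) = -6.68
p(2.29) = -7.54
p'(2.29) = 2.16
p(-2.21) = 23.24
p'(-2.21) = -15.84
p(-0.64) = 3.30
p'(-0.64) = -9.56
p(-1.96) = 19.40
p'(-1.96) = -14.84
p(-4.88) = 79.79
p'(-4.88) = -26.52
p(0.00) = -2.00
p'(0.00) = -7.00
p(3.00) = -5.00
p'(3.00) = 5.00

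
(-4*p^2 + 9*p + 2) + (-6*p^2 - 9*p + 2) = 4 - 10*p^2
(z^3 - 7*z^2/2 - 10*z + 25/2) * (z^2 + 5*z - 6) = z^5 + 3*z^4/2 - 67*z^3/2 - 33*z^2/2 + 245*z/2 - 75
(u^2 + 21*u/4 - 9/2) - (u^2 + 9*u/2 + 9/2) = 3*u/4 - 9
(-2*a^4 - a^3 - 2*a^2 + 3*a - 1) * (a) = -2*a^5 - a^4 - 2*a^3 + 3*a^2 - a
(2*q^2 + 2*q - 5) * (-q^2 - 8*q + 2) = -2*q^4 - 18*q^3 - 7*q^2 + 44*q - 10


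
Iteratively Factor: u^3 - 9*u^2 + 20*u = (u)*(u^2 - 9*u + 20) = u*(u - 4)*(u - 5)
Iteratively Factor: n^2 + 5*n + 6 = (n + 3)*(n + 2)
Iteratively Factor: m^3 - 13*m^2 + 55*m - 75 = (m - 3)*(m^2 - 10*m + 25) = (m - 5)*(m - 3)*(m - 5)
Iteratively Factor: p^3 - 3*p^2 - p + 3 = (p + 1)*(p^2 - 4*p + 3) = (p - 3)*(p + 1)*(p - 1)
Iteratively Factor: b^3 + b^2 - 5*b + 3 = (b - 1)*(b^2 + 2*b - 3) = (b - 1)^2*(b + 3)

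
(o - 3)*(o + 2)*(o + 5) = o^3 + 4*o^2 - 11*o - 30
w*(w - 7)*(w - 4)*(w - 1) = w^4 - 12*w^3 + 39*w^2 - 28*w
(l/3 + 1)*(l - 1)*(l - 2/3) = l^3/3 + 4*l^2/9 - 13*l/9 + 2/3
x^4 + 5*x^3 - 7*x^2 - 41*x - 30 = (x - 3)*(x + 1)*(x + 2)*(x + 5)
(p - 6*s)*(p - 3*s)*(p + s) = p^3 - 8*p^2*s + 9*p*s^2 + 18*s^3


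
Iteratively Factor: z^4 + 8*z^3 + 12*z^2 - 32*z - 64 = (z + 2)*(z^3 + 6*z^2 - 32) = (z - 2)*(z + 2)*(z^2 + 8*z + 16) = (z - 2)*(z + 2)*(z + 4)*(z + 4)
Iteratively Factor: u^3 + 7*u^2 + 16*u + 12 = (u + 2)*(u^2 + 5*u + 6) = (u + 2)*(u + 3)*(u + 2)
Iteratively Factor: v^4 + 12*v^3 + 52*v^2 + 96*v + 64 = (v + 2)*(v^3 + 10*v^2 + 32*v + 32) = (v + 2)*(v + 4)*(v^2 + 6*v + 8) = (v + 2)*(v + 4)^2*(v + 2)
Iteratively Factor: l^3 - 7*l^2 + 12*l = (l - 4)*(l^2 - 3*l) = l*(l - 4)*(l - 3)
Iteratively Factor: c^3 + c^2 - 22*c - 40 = (c + 2)*(c^2 - c - 20) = (c + 2)*(c + 4)*(c - 5)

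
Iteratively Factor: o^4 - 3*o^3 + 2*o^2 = (o)*(o^3 - 3*o^2 + 2*o) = o*(o - 1)*(o^2 - 2*o) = o^2*(o - 1)*(o - 2)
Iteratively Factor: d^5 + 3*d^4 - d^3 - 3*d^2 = (d)*(d^4 + 3*d^3 - d^2 - 3*d) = d*(d + 1)*(d^3 + 2*d^2 - 3*d) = d*(d - 1)*(d + 1)*(d^2 + 3*d) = d*(d - 1)*(d + 1)*(d + 3)*(d)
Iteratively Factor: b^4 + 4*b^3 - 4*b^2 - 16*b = (b - 2)*(b^3 + 6*b^2 + 8*b) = (b - 2)*(b + 4)*(b^2 + 2*b) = (b - 2)*(b + 2)*(b + 4)*(b)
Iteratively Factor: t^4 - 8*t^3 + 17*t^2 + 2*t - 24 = (t - 2)*(t^3 - 6*t^2 + 5*t + 12) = (t - 2)*(t + 1)*(t^2 - 7*t + 12) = (t - 4)*(t - 2)*(t + 1)*(t - 3)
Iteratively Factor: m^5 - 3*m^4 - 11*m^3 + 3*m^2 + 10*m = (m)*(m^4 - 3*m^3 - 11*m^2 + 3*m + 10) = m*(m + 2)*(m^3 - 5*m^2 - m + 5) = m*(m - 5)*(m + 2)*(m^2 - 1) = m*(m - 5)*(m + 1)*(m + 2)*(m - 1)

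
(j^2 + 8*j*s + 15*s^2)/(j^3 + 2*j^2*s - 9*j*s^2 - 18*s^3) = (-j - 5*s)/(-j^2 + j*s + 6*s^2)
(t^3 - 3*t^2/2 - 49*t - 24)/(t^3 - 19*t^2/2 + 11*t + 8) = (t + 6)/(t - 2)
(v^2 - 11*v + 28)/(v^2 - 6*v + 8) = (v - 7)/(v - 2)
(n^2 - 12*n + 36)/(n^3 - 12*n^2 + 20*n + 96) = (n - 6)/(n^2 - 6*n - 16)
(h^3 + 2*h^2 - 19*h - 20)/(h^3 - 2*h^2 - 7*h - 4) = (h + 5)/(h + 1)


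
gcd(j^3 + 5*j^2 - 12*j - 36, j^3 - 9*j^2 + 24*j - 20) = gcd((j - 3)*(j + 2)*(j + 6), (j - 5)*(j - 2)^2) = 1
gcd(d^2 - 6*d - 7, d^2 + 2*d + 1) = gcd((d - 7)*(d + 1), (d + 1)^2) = d + 1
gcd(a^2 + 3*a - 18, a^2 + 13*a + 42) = a + 6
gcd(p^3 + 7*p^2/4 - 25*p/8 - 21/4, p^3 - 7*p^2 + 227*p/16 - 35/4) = p - 7/4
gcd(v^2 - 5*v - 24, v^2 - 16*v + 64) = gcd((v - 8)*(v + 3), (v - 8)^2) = v - 8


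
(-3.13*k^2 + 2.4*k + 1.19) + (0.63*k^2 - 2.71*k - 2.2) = -2.5*k^2 - 0.31*k - 1.01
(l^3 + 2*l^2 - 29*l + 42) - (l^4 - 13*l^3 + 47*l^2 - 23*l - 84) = -l^4 + 14*l^3 - 45*l^2 - 6*l + 126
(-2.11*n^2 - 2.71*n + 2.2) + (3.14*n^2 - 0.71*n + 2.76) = 1.03*n^2 - 3.42*n + 4.96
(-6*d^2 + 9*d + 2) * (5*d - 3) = -30*d^3 + 63*d^2 - 17*d - 6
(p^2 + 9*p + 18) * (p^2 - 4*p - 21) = p^4 + 5*p^3 - 39*p^2 - 261*p - 378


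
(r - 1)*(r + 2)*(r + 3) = r^3 + 4*r^2 + r - 6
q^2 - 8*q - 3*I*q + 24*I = (q - 8)*(q - 3*I)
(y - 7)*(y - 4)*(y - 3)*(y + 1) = y^4 - 13*y^3 + 47*y^2 - 23*y - 84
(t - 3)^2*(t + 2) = t^3 - 4*t^2 - 3*t + 18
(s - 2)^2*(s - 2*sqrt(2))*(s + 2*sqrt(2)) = s^4 - 4*s^3 - 4*s^2 + 32*s - 32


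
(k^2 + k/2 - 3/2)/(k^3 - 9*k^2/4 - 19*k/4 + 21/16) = 8*(k - 1)/(8*k^2 - 30*k + 7)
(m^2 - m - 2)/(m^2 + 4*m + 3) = (m - 2)/(m + 3)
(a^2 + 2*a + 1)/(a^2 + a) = (a + 1)/a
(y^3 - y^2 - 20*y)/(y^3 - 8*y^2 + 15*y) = (y + 4)/(y - 3)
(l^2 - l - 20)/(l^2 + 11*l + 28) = (l - 5)/(l + 7)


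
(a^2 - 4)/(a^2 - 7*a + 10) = (a + 2)/(a - 5)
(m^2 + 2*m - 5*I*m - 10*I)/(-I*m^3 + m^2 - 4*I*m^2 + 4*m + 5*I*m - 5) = (I*m^2 + m*(5 + 2*I) + 10)/(m^3 + m^2*(4 + I) + m*(-5 + 4*I) - 5*I)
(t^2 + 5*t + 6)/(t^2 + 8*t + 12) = (t + 3)/(t + 6)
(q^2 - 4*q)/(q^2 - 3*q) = (q - 4)/(q - 3)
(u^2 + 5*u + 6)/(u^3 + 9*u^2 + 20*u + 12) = (u + 3)/(u^2 + 7*u + 6)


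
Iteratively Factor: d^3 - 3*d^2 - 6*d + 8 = (d - 1)*(d^2 - 2*d - 8) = (d - 1)*(d + 2)*(d - 4)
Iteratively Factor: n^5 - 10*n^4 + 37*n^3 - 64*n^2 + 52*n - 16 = (n - 4)*(n^4 - 6*n^3 + 13*n^2 - 12*n + 4) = (n - 4)*(n - 2)*(n^3 - 4*n^2 + 5*n - 2) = (n - 4)*(n - 2)*(n - 1)*(n^2 - 3*n + 2) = (n - 4)*(n - 2)^2*(n - 1)*(n - 1)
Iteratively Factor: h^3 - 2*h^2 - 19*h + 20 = (h + 4)*(h^2 - 6*h + 5) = (h - 5)*(h + 4)*(h - 1)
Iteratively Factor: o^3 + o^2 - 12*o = (o + 4)*(o^2 - 3*o) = (o - 3)*(o + 4)*(o)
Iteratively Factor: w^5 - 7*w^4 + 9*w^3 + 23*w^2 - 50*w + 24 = (w - 1)*(w^4 - 6*w^3 + 3*w^2 + 26*w - 24) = (w - 4)*(w - 1)*(w^3 - 2*w^2 - 5*w + 6) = (w - 4)*(w - 3)*(w - 1)*(w^2 + w - 2) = (w - 4)*(w - 3)*(w - 1)*(w + 2)*(w - 1)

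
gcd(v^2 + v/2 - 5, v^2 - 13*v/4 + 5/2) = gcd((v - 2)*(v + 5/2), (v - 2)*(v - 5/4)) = v - 2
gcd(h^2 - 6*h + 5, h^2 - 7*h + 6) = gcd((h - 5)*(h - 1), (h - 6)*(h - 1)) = h - 1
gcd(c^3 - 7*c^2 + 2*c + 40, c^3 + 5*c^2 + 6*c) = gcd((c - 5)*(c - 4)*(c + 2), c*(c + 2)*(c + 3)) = c + 2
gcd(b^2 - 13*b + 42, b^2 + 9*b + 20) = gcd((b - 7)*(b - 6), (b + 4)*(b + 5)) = 1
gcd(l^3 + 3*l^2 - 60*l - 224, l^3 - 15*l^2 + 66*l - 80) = l - 8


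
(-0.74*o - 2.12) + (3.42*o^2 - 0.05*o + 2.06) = 3.42*o^2 - 0.79*o - 0.0600000000000001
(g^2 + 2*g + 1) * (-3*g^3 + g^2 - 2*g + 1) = -3*g^5 - 5*g^4 - 3*g^3 - 2*g^2 + 1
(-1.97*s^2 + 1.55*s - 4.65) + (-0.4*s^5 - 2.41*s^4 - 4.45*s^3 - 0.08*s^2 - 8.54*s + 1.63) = -0.4*s^5 - 2.41*s^4 - 4.45*s^3 - 2.05*s^2 - 6.99*s - 3.02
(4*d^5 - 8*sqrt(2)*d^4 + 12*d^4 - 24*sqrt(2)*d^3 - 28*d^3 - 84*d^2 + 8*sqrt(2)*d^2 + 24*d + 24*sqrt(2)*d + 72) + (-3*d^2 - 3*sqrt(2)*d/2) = 4*d^5 - 8*sqrt(2)*d^4 + 12*d^4 - 24*sqrt(2)*d^3 - 28*d^3 - 87*d^2 + 8*sqrt(2)*d^2 + 24*d + 45*sqrt(2)*d/2 + 72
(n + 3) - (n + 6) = -3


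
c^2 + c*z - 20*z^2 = (c - 4*z)*(c + 5*z)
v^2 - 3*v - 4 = (v - 4)*(v + 1)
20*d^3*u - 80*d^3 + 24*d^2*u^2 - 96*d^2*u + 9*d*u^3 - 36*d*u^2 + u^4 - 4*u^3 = (2*d + u)^2*(5*d + u)*(u - 4)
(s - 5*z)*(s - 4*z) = s^2 - 9*s*z + 20*z^2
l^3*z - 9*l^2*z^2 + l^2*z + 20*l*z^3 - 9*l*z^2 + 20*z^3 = (l - 5*z)*(l - 4*z)*(l*z + z)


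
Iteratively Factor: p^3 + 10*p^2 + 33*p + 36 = (p + 3)*(p^2 + 7*p + 12) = (p + 3)*(p + 4)*(p + 3)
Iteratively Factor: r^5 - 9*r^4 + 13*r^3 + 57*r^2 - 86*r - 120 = (r - 4)*(r^4 - 5*r^3 - 7*r^2 + 29*r + 30) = (r - 4)*(r + 2)*(r^3 - 7*r^2 + 7*r + 15) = (r - 4)*(r - 3)*(r + 2)*(r^2 - 4*r - 5) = (r - 4)*(r - 3)*(r + 1)*(r + 2)*(r - 5)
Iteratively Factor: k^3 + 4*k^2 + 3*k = (k)*(k^2 + 4*k + 3) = k*(k + 3)*(k + 1)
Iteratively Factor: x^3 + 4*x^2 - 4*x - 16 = (x - 2)*(x^2 + 6*x + 8) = (x - 2)*(x + 4)*(x + 2)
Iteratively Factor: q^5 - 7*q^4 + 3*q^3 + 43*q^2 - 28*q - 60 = (q - 5)*(q^4 - 2*q^3 - 7*q^2 + 8*q + 12) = (q - 5)*(q + 1)*(q^3 - 3*q^2 - 4*q + 12) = (q - 5)*(q - 3)*(q + 1)*(q^2 - 4) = (q - 5)*(q - 3)*(q - 2)*(q + 1)*(q + 2)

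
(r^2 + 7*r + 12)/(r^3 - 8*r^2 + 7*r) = (r^2 + 7*r + 12)/(r*(r^2 - 8*r + 7))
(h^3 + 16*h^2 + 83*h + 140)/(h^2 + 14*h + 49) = (h^2 + 9*h + 20)/(h + 7)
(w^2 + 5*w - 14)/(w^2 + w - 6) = (w + 7)/(w + 3)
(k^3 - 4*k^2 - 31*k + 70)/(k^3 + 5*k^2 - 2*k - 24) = (k^2 - 2*k - 35)/(k^2 + 7*k + 12)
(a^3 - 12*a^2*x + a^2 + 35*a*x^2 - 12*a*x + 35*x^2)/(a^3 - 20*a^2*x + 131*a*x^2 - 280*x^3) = (-a - 1)/(-a + 8*x)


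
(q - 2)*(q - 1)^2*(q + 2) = q^4 - 2*q^3 - 3*q^2 + 8*q - 4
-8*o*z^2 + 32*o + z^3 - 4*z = (-8*o + z)*(z - 2)*(z + 2)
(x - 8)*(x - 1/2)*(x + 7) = x^3 - 3*x^2/2 - 111*x/2 + 28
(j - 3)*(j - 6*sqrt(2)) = j^2 - 6*sqrt(2)*j - 3*j + 18*sqrt(2)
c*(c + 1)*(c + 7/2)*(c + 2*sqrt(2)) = c^4 + 2*sqrt(2)*c^3 + 9*c^3/2 + 7*c^2/2 + 9*sqrt(2)*c^2 + 7*sqrt(2)*c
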